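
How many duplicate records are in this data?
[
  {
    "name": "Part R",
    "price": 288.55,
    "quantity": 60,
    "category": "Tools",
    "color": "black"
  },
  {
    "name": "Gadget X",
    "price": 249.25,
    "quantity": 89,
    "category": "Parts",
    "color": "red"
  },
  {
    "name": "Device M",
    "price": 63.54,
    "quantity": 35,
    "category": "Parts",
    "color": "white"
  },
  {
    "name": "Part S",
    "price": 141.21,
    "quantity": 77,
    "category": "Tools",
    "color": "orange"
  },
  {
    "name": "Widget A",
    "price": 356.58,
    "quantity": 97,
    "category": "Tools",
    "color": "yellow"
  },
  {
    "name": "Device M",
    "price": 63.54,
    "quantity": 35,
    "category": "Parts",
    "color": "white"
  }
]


Checking 6 records for duplicates:

  Row 1: Part R ($288.55, qty 60)
  Row 2: Gadget X ($249.25, qty 89)
  Row 3: Device M ($63.54, qty 35)
  Row 4: Part S ($141.21, qty 77)
  Row 5: Widget A ($356.58, qty 97)
  Row 6: Device M ($63.54, qty 35) <-- DUPLICATE

Duplicates found: 1
Unique records: 5

1 duplicates, 5 unique


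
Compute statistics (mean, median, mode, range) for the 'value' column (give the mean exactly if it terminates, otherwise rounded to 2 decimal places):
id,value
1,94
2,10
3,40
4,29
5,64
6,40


Data: [94, 10, 40, 29, 64, 40]
Count: 6
Sum: 277
Mean: 277/6 ≈ 46.17 (rounded to 2 decimal places)
Sorted: [10, 29, 40, 40, 64, 94]
Median: 40.0
Mode: 40 (2 times)
Range: 94 - 10 = 84
Min: 10, Max: 94

mean≈46.17, median=40.0, mode=40, range=84


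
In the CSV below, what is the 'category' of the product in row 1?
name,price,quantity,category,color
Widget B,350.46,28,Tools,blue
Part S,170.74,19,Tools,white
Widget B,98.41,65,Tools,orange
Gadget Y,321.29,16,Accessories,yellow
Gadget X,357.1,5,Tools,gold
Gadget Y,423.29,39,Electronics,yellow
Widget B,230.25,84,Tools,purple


Query: Row 1 ('Widget B'), column 'category'
Value: Tools

Tools


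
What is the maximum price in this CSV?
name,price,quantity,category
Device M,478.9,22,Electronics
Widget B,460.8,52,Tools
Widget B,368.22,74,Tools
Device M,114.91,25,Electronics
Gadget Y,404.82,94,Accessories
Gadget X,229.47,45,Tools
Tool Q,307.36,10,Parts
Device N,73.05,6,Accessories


Computing maximum price:
Values: [478.9, 460.8, 368.22, 114.91, 404.82, 229.47, 307.36, 73.05]
Max = 478.9

478.9


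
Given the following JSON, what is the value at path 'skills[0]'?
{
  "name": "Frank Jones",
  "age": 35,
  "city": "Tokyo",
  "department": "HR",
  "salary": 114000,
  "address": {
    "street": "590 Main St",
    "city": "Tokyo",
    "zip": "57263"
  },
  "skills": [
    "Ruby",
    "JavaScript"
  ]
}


Query: skills[0]
Path: skills -> first element
Value: Ruby

Ruby


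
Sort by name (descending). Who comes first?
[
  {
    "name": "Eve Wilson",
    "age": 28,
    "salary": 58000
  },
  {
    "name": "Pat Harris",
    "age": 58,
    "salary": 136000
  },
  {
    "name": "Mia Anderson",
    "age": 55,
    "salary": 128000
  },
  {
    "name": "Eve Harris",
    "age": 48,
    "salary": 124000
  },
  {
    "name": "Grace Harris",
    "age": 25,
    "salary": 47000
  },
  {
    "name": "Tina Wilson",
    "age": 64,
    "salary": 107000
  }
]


Sort by: name (descending)

Sorted order:
  1. Tina Wilson (name = Tina Wilson)
  2. Pat Harris (name = Pat Harris)
  3. Mia Anderson (name = Mia Anderson)
  4. Grace Harris (name = Grace Harris)
  5. Eve Wilson (name = Eve Wilson)
  6. Eve Harris (name = Eve Harris)

First: Tina Wilson

Tina Wilson


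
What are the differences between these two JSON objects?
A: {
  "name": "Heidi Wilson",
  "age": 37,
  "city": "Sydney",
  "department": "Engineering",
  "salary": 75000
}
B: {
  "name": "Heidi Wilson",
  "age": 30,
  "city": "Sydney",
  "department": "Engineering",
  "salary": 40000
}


Comparing each field (in key order):
  name: same
  age: DIFFERENT
  city: same
  department: same
  salary: DIFFERENT
Differences:
  age: 37 -> 30
  salary: 75000 -> 40000

2 field(s) changed

2 changes: age, salary


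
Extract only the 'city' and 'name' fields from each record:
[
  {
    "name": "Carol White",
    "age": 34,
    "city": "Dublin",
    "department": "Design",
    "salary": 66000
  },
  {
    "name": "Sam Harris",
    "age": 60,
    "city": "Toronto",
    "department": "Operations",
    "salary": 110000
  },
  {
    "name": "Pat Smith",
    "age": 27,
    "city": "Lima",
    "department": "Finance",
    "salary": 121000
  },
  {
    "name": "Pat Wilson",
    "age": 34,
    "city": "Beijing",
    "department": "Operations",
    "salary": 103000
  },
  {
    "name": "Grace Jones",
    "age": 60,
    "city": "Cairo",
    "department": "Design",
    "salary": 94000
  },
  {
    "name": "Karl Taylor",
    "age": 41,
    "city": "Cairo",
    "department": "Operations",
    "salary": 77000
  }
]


Original: 6 records with fields: name, age, city, department, salary
Keep: ['city', 'name']
Drop: ['age', 'department', 'salary']
Result: 6 records, 2 fields each

[
  {
    "city": "Dublin",
    "name": "Carol White"
  },
  {
    "city": "Toronto",
    "name": "Sam Harris"
  },
  {
    "city": "Lima",
    "name": "Pat Smith"
  },
  {
    "city": "Beijing",
    "name": "Pat Wilson"
  },
  {
    "city": "Cairo",
    "name": "Grace Jones"
  },
  {
    "city": "Cairo",
    "name": "Karl Taylor"
  }
]


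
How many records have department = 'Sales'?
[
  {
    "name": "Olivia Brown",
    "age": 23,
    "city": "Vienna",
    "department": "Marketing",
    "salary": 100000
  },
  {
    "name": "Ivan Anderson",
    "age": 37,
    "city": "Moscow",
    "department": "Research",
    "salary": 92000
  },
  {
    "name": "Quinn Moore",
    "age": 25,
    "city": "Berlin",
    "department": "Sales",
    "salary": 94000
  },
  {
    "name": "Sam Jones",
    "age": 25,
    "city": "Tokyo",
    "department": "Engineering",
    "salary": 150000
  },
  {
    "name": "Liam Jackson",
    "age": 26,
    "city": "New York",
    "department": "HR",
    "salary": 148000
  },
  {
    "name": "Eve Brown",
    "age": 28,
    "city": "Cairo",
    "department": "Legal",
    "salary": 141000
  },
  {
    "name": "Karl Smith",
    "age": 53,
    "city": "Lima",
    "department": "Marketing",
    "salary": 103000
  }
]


Data: 7 records
Condition: department = 'Sales'

Checking each record:
  Olivia Brown: Marketing
  Ivan Anderson: Research
  Quinn Moore: Sales MATCH
  Sam Jones: Engineering
  Liam Jackson: HR
  Eve Brown: Legal
  Karl Smith: Marketing

Count: 1

1


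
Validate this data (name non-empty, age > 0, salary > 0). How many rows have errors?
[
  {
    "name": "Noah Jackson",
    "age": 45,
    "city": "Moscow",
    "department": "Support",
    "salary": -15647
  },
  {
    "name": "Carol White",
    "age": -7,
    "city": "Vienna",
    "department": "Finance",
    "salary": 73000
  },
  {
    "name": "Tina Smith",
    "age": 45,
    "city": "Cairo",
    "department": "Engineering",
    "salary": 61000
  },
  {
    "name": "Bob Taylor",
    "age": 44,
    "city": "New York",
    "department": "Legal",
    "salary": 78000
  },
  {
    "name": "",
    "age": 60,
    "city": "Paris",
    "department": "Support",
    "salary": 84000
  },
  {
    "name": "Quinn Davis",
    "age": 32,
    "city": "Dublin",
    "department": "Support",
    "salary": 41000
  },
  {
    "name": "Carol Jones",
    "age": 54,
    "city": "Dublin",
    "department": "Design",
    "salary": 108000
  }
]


Validating 7 records:
Rules: name non-empty, age > 0, salary > 0

  Row 1 (Noah Jackson): negative salary: -15647
  Row 2 (Carol White): negative age: -7
  Row 3 (Tina Smith): OK
  Row 4 (Bob Taylor): OK
  Row 5 (???): empty name
  Row 6 (Quinn Davis): OK
  Row 7 (Carol Jones): OK

Total errors: 3

3 errors


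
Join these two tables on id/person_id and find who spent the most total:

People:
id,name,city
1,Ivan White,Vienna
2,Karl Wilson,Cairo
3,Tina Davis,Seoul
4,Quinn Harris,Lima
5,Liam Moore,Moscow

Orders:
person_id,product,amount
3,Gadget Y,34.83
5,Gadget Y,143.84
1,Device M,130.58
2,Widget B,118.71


Join on: people.id = orders.person_id

Joined rows:
  Tina Davis (Seoul) bought Gadget Y for $34.83
  Liam Moore (Moscow) bought Gadget Y for $143.84
  Ivan White (Vienna) bought Device M for $130.58
  Karl Wilson (Cairo) bought Widget B for $118.71

Total per person:
  Liam Moore: $143.84
  Ivan White: $130.58
  Karl Wilson: $118.71
  Tina Davis: $34.83

Top spender: Liam Moore ($143.84)

Liam Moore ($143.84)


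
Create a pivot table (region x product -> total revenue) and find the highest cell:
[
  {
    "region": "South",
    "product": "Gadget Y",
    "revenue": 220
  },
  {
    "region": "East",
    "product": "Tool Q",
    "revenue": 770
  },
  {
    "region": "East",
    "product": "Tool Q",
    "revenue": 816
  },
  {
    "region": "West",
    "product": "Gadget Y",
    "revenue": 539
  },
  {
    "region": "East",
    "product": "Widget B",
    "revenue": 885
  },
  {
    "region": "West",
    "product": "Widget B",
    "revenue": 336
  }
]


Pivot: region (rows) x product (columns) -> total revenue

     Gadget Y      Tool Q        Widget B    
East             0          1586           885  
South          220             0             0  
West           539             0           336  

Highest: East / Tool Q = $1586

East / Tool Q = $1586


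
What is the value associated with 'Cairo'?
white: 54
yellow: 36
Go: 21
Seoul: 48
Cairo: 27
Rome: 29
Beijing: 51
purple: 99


Looking up key 'Cairo'
Value: 27

27


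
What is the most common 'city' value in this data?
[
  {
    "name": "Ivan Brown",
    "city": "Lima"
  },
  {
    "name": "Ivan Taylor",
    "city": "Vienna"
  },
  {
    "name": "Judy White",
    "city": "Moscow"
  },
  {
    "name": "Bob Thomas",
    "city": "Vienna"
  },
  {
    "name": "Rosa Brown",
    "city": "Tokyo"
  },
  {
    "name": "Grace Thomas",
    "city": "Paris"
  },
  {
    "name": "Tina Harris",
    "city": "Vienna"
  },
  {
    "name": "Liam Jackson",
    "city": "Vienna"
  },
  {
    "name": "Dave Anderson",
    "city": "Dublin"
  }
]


Counting 'city' values across 9 records:

  Vienna: 4 ####
  Lima: 1 #
  Moscow: 1 #
  Tokyo: 1 #
  Paris: 1 #
  Dublin: 1 #

Most common: Vienna (4 times)

Vienna (4 times)


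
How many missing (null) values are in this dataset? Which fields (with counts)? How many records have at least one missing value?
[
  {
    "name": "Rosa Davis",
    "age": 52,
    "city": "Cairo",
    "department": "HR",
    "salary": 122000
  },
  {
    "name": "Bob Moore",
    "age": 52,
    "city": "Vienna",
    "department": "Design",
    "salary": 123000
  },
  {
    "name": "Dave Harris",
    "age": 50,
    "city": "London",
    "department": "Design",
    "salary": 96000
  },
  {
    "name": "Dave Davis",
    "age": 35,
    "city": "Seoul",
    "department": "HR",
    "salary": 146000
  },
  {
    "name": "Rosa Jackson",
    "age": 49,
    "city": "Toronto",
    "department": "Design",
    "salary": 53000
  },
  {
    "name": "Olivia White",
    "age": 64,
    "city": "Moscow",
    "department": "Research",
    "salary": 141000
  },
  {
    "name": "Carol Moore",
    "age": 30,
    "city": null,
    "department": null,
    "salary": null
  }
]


Checking for missing (null) values in 7 records:

  Rosa Davis: complete
  Bob Moore: complete
  Dave Harris: complete
  Dave Davis: complete
  Rosa Jackson: complete
  Olivia White: complete
  Carol Moore: city, department, salary

Per field:
  name: 0 missing
  age: 0 missing
  city: 1 missing
  department: 1 missing
  salary: 1 missing

Total missing values: 3
Records with any missing: 1

3 missing values (city: 1, department: 1, salary: 1); 1 incomplete records


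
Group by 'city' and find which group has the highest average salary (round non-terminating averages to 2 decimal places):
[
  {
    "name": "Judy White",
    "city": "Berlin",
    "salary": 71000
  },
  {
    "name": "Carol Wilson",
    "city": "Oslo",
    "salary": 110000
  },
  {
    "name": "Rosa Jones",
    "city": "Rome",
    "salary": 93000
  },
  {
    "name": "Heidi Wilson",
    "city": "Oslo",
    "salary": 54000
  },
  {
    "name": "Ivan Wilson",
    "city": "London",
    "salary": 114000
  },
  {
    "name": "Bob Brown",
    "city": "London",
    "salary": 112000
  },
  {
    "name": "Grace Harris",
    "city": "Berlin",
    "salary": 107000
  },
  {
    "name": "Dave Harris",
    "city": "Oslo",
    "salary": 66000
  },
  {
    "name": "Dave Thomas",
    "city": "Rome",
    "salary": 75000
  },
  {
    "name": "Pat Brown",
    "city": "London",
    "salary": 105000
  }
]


Group by: city

Groups:
  Berlin: 2 people, avg salary = 178000/2 = $89000
  London: 3 people, avg salary = 331000/3 ≈ $110333.33
  Oslo: 3 people, avg salary = 230000/3 ≈ $76666.67
  Rome: 2 people, avg salary = 168000/2 = $84000

Highest average salary: London (≈$110333.33)

London (≈$110333.33)


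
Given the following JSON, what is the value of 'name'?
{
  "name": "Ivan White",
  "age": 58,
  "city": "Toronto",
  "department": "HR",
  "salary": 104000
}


Looking up field 'name'
Value: Ivan White

Ivan White


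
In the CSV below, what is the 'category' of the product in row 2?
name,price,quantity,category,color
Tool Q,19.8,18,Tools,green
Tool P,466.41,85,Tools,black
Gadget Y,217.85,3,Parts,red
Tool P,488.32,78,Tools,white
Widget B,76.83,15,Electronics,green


Query: Row 2 ('Tool P'), column 'category'
Value: Tools

Tools


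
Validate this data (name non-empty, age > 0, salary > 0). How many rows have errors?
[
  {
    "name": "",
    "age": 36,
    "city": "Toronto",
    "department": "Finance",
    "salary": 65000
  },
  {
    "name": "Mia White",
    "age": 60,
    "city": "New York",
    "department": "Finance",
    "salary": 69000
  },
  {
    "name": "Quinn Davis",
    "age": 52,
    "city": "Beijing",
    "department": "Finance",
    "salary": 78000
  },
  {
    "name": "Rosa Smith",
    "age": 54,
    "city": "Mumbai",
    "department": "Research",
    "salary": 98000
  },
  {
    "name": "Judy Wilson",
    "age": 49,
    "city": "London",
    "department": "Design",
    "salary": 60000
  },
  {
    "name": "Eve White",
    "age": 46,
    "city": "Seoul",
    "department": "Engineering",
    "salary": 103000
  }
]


Validating 6 records:
Rules: name non-empty, age > 0, salary > 0

  Row 1 (???): empty name
  Row 2 (Mia White): OK
  Row 3 (Quinn Davis): OK
  Row 4 (Rosa Smith): OK
  Row 5 (Judy Wilson): OK
  Row 6 (Eve White): OK

Total errors: 1

1 errors


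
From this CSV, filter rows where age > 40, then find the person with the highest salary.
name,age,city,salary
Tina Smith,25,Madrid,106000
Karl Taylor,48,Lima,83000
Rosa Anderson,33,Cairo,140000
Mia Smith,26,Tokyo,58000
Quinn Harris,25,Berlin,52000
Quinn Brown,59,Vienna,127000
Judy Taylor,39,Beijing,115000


Filter: age > 40
Sort by: salary (descending)

Filtered records (2):
  Quinn Brown, age 59, salary $127000
  Karl Taylor, age 48, salary $83000

Highest salary: Quinn Brown ($127000)

Quinn Brown


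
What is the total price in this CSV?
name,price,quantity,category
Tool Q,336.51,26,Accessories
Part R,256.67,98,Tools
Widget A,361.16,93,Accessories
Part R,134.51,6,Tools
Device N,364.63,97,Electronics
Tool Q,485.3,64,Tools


Computing total price:
Values: [336.51, 256.67, 361.16, 134.51, 364.63, 485.3]
Sum = 1938.78

1938.78


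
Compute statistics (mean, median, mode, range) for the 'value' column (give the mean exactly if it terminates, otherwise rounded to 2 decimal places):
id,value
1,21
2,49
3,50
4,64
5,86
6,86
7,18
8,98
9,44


Data: [21, 49, 50, 64, 86, 86, 18, 98, 44]
Count: 9
Sum: 516
Mean: 516/9 ≈ 57.33 (rounded to 2 decimal places)
Sorted: [18, 21, 44, 49, 50, 64, 86, 86, 98]
Median: 50.0
Mode: 86 (2 times)
Range: 98 - 18 = 80
Min: 18, Max: 98

mean≈57.33, median=50.0, mode=86, range=80


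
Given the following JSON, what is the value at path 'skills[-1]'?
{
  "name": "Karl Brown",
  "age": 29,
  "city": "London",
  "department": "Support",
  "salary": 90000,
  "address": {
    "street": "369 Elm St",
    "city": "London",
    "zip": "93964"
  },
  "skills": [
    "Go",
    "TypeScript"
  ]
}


Query: skills[-1]
Path: skills -> last element
Value: TypeScript

TypeScript


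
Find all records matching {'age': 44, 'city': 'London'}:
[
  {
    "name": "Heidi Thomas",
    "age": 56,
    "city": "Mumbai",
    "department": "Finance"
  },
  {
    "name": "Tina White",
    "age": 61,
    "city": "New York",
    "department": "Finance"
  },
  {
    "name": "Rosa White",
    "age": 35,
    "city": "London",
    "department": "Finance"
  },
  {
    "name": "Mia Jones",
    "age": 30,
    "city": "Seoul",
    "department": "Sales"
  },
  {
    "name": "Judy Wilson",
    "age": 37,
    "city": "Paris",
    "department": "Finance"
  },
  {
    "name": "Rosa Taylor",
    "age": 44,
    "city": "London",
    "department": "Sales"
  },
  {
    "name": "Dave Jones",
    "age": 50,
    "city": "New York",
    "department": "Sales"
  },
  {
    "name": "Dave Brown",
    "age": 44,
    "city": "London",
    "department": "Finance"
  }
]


Search criteria: {'age': 44, 'city': 'London'}

Checking 8 records:
  Heidi Thomas: {age: 56, city: Mumbai}
  Tina White: {age: 61, city: New York}
  Rosa White: {age: 35, city: London}
  Mia Jones: {age: 30, city: Seoul}
  Judy Wilson: {age: 37, city: Paris}
  Rosa Taylor: {age: 44, city: London} <-- MATCH
  Dave Jones: {age: 50, city: New York}
  Dave Brown: {age: 44, city: London} <-- MATCH

Matches: ["Rosa Taylor", "Dave Brown"]

["Rosa Taylor", "Dave Brown"]


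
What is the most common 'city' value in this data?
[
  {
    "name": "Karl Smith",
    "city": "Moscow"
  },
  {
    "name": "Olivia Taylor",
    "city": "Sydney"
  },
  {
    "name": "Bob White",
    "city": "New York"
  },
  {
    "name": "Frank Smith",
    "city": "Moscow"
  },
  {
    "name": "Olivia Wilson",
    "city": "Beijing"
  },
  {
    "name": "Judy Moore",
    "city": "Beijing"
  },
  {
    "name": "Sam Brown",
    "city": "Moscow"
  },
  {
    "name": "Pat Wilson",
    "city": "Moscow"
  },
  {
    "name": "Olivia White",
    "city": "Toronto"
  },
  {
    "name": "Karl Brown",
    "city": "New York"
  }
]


Counting 'city' values across 10 records:

  Moscow: 4 ####
  New York: 2 ##
  Beijing: 2 ##
  Sydney: 1 #
  Toronto: 1 #

Most common: Moscow (4 times)

Moscow (4 times)


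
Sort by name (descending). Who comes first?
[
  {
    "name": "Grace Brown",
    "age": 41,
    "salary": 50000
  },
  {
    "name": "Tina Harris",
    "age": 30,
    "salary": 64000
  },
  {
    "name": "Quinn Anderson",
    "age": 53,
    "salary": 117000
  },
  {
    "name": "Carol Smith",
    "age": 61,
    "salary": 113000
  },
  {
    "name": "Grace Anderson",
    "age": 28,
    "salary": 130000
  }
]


Sort by: name (descending)

Sorted order:
  1. Tina Harris (name = Tina Harris)
  2. Quinn Anderson (name = Quinn Anderson)
  3. Grace Brown (name = Grace Brown)
  4. Grace Anderson (name = Grace Anderson)
  5. Carol Smith (name = Carol Smith)

First: Tina Harris

Tina Harris


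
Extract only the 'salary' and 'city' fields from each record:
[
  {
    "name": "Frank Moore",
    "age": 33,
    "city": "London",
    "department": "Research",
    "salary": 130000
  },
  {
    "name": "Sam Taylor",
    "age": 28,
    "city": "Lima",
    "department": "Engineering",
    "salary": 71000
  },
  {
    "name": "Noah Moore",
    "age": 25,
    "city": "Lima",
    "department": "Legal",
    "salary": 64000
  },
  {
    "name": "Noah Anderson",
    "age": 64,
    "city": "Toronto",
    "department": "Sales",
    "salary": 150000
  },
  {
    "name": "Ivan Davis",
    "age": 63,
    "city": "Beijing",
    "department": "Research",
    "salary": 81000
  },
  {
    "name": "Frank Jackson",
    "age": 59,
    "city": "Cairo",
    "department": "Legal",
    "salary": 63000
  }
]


Original: 6 records with fields: name, age, city, department, salary
Keep: ['salary', 'city']
Drop: ['name', 'age', 'department']
Result: 6 records, 2 fields each

[
  {
    "salary": 130000,
    "city": "London"
  },
  {
    "salary": 71000,
    "city": "Lima"
  },
  {
    "salary": 64000,
    "city": "Lima"
  },
  {
    "salary": 150000,
    "city": "Toronto"
  },
  {
    "salary": 81000,
    "city": "Beijing"
  },
  {
    "salary": 63000,
    "city": "Cairo"
  }
]


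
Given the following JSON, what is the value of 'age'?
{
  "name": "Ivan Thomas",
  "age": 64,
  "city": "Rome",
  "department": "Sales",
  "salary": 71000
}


Looking up field 'age'
Value: 64

64


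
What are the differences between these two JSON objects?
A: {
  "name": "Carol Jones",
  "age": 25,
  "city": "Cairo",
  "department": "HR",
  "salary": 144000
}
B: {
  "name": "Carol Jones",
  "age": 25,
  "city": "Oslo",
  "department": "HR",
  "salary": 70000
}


Comparing each field (in key order):
  name: same
  age: same
  city: DIFFERENT
  department: same
  salary: DIFFERENT
Differences:
  city: Cairo -> Oslo
  salary: 144000 -> 70000

2 field(s) changed

2 changes: city, salary


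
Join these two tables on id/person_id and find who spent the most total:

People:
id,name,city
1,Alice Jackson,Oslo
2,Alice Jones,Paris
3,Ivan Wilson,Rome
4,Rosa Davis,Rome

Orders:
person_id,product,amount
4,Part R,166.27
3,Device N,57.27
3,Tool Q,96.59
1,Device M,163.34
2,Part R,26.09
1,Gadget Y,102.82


Join on: people.id = orders.person_id

Joined rows:
  Rosa Davis (Rome) bought Part R for $166.27
  Ivan Wilson (Rome) bought Device N for $57.27
  Ivan Wilson (Rome) bought Tool Q for $96.59
  Alice Jackson (Oslo) bought Device M for $163.34
  Alice Jones (Paris) bought Part R for $26.09
  Alice Jackson (Oslo) bought Gadget Y for $102.82

Total per person:
  Alice Jackson: $266.16
  Rosa Davis: $166.27
  Ivan Wilson: $153.86
  Alice Jones: $26.09

Top spender: Alice Jackson ($266.16)

Alice Jackson ($266.16)


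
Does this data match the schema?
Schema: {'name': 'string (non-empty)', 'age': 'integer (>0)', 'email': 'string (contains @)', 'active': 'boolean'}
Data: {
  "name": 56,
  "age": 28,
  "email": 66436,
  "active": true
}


Validating each field against schema:
  name: FAIL (56 is not a string)
  age: OK (positive integer)
  email: FAIL (66436 is not a string)
  active: OK (boolean)

Result: INVALID (2 errors: name, email)

INVALID (2 errors: name, email)


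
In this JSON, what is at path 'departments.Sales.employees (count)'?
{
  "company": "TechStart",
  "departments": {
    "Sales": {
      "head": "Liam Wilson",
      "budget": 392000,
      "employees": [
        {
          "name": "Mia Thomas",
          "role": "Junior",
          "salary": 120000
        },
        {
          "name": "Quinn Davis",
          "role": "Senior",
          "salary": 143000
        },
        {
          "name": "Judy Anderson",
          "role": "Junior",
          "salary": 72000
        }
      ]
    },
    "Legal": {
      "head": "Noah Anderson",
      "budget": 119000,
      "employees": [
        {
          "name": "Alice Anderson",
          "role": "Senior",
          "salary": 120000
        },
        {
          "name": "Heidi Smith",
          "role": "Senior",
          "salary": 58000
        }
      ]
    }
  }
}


Path: departments.Sales.employees (count)

Navigate:
  -> departments
  -> Sales
  -> employees (array, length 3)

3


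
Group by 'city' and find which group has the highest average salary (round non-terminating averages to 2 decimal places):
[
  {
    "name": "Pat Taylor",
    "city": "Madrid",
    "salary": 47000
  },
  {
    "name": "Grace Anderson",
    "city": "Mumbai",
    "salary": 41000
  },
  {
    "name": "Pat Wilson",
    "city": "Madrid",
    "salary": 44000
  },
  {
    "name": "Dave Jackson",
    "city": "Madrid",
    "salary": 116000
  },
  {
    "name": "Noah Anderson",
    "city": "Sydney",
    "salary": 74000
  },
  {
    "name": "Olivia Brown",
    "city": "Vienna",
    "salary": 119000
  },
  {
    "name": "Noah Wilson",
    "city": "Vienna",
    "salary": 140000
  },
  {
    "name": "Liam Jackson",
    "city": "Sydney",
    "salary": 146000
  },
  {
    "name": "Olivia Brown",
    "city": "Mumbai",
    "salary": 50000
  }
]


Group by: city

Groups:
  Madrid: 3 people, avg salary = 207000/3 = $69000
  Mumbai: 2 people, avg salary = 91000/2 = $45500
  Sydney: 2 people, avg salary = 220000/2 = $110000
  Vienna: 2 people, avg salary = 259000/2 = $129500

Highest average salary: Vienna ($129500)

Vienna ($129500)


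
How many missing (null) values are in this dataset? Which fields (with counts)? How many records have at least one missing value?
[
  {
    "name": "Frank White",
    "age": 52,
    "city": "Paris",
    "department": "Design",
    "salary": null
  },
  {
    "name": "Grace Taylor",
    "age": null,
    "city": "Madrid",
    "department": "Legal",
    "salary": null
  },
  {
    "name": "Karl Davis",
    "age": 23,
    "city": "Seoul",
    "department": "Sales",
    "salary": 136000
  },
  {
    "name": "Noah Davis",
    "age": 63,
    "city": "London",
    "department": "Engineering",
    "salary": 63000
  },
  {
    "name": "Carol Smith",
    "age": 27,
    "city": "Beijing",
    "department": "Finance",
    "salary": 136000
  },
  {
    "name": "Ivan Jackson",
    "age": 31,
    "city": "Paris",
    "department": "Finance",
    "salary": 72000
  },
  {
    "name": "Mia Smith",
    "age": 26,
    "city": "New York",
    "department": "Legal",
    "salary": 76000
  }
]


Checking for missing (null) values in 7 records:

  Frank White: salary
  Grace Taylor: age, salary
  Karl Davis: complete
  Noah Davis: complete
  Carol Smith: complete
  Ivan Jackson: complete
  Mia Smith: complete

Per field:
  name: 0 missing
  age: 1 missing
  city: 0 missing
  department: 0 missing
  salary: 2 missing

Total missing values: 3
Records with any missing: 2

3 missing values (age: 1, salary: 2); 2 incomplete records


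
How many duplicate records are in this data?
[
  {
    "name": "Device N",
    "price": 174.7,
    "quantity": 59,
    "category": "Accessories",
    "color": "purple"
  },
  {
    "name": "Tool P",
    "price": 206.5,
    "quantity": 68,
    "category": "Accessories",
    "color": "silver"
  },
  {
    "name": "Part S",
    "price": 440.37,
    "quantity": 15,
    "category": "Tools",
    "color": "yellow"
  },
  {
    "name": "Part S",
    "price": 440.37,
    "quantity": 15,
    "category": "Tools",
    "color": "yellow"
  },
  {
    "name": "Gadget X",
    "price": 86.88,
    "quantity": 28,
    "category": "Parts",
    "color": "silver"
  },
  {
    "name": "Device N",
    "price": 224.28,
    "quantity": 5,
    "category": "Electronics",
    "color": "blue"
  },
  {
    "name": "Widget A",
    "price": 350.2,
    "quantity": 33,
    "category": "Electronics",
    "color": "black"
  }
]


Checking 7 records for duplicates:

  Row 1: Device N ($174.7, qty 59)
  Row 2: Tool P ($206.5, qty 68)
  Row 3: Part S ($440.37, qty 15)
  Row 4: Part S ($440.37, qty 15) <-- DUPLICATE
  Row 5: Gadget X ($86.88, qty 28)
  Row 6: Device N ($224.28, qty 5)
  Row 7: Widget A ($350.2, qty 33)

Duplicates found: 1
Unique records: 6

1 duplicates, 6 unique


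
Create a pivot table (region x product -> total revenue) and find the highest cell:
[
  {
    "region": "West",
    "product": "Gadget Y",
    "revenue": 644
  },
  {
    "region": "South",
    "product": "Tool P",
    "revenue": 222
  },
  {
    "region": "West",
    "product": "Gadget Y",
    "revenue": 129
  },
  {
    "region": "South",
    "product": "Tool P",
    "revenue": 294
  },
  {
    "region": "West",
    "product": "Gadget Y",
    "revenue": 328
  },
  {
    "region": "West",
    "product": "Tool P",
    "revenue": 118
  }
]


Pivot: region (rows) x product (columns) -> total revenue

     Gadget Y      Tool P      
South            0           516  
West          1101           118  

Highest: West / Gadget Y = $1101

West / Gadget Y = $1101


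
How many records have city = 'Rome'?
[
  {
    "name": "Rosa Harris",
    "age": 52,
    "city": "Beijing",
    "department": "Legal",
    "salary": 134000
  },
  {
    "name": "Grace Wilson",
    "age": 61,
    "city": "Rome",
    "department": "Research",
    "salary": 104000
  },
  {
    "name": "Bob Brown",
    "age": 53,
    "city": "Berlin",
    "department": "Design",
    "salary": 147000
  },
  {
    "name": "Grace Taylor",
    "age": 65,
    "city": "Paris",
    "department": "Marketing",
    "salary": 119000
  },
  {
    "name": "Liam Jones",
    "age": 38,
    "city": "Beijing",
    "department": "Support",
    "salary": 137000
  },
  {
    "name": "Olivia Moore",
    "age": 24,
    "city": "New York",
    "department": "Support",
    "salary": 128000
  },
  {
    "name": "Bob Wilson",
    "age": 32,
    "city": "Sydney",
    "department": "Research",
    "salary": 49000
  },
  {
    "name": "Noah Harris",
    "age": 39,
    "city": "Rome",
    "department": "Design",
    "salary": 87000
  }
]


Data: 8 records
Condition: city = 'Rome'

Checking each record:
  Rosa Harris: Beijing
  Grace Wilson: Rome MATCH
  Bob Brown: Berlin
  Grace Taylor: Paris
  Liam Jones: Beijing
  Olivia Moore: New York
  Bob Wilson: Sydney
  Noah Harris: Rome MATCH

Count: 2

2


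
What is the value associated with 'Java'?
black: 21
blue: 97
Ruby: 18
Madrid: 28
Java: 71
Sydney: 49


Looking up key 'Java'
Value: 71

71


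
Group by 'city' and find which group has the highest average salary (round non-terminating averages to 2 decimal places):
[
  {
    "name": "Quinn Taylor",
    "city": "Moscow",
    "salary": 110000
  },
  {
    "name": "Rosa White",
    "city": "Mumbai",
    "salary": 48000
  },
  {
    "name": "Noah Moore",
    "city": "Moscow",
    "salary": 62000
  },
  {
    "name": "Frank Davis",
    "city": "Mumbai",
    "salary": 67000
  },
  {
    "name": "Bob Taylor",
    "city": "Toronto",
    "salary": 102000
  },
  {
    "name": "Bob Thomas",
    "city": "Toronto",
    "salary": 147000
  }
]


Group by: city

Groups:
  Moscow: 2 people, avg salary = 172000/2 = $86000
  Mumbai: 2 people, avg salary = 115000/2 = $57500
  Toronto: 2 people, avg salary = 249000/2 = $124500

Highest average salary: Toronto ($124500)

Toronto ($124500)


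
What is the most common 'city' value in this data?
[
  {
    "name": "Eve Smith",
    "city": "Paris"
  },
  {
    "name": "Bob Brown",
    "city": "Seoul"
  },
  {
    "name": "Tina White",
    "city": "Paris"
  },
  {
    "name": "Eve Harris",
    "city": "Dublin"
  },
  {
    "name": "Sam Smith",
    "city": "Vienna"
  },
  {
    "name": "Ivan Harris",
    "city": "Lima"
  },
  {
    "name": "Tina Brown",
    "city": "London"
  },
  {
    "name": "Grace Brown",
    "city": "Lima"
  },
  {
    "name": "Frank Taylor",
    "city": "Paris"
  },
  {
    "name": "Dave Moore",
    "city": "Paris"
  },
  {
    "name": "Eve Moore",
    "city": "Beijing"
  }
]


Counting 'city' values across 11 records:

  Paris: 4 ####
  Lima: 2 ##
  Seoul: 1 #
  Dublin: 1 #
  Vienna: 1 #
  London: 1 #
  Beijing: 1 #

Most common: Paris (4 times)

Paris (4 times)


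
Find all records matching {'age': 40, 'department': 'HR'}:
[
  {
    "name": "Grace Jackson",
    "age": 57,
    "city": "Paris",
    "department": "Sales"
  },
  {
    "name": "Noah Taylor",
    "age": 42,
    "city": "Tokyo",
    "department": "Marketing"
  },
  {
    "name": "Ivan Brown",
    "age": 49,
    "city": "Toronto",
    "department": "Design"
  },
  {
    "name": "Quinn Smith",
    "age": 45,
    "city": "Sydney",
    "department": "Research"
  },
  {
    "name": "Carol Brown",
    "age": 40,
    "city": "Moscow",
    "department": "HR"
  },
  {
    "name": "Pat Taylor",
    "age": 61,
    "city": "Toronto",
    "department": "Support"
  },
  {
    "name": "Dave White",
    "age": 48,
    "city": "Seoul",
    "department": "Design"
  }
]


Search criteria: {'age': 40, 'department': 'HR'}

Checking 7 records:
  Grace Jackson: {age: 57, department: Sales}
  Noah Taylor: {age: 42, department: Marketing}
  Ivan Brown: {age: 49, department: Design}
  Quinn Smith: {age: 45, department: Research}
  Carol Brown: {age: 40, department: HR} <-- MATCH
  Pat Taylor: {age: 61, department: Support}
  Dave White: {age: 48, department: Design}

Matches: ["Carol Brown"]

["Carol Brown"]


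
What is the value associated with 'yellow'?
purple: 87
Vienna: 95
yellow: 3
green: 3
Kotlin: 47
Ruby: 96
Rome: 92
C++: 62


Looking up key 'yellow'
Value: 3

3


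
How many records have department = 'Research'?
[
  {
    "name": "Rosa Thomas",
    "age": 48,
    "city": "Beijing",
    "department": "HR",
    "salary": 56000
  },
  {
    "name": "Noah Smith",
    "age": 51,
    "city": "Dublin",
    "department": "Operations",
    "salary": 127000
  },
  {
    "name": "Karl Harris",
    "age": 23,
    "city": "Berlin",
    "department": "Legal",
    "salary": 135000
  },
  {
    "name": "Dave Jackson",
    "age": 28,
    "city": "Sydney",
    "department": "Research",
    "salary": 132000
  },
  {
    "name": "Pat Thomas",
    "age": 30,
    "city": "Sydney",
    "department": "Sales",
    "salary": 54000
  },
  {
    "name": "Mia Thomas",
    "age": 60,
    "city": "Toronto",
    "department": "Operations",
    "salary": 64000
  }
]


Data: 6 records
Condition: department = 'Research'

Checking each record:
  Rosa Thomas: HR
  Noah Smith: Operations
  Karl Harris: Legal
  Dave Jackson: Research MATCH
  Pat Thomas: Sales
  Mia Thomas: Operations

Count: 1

1


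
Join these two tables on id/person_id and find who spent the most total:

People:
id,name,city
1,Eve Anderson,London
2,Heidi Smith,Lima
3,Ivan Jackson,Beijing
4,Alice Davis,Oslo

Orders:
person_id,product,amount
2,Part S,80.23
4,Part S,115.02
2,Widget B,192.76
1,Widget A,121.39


Join on: people.id = orders.person_id

Joined rows:
  Heidi Smith (Lima) bought Part S for $80.23
  Alice Davis (Oslo) bought Part S for $115.02
  Heidi Smith (Lima) bought Widget B for $192.76
  Eve Anderson (London) bought Widget A for $121.39

Total per person:
  Heidi Smith: $272.99
  Eve Anderson: $121.39
  Alice Davis: $115.02

Top spender: Heidi Smith ($272.99)

Heidi Smith ($272.99)


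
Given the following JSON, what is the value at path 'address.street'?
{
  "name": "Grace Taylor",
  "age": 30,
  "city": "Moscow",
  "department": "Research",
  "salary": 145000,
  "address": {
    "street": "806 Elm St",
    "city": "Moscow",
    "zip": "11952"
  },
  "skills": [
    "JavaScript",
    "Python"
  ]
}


Query: address.street
Path: address -> street
Value: 806 Elm St

806 Elm St


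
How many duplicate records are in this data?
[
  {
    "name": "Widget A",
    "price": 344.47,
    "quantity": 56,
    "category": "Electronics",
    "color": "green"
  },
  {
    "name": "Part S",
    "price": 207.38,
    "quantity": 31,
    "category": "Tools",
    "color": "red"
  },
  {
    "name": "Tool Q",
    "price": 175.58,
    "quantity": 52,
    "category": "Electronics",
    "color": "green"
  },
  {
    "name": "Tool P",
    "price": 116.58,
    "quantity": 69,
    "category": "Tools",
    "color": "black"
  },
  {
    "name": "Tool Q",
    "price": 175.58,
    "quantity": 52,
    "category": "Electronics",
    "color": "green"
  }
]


Checking 5 records for duplicates:

  Row 1: Widget A ($344.47, qty 56)
  Row 2: Part S ($207.38, qty 31)
  Row 3: Tool Q ($175.58, qty 52)
  Row 4: Tool P ($116.58, qty 69)
  Row 5: Tool Q ($175.58, qty 52) <-- DUPLICATE

Duplicates found: 1
Unique records: 4

1 duplicates, 4 unique


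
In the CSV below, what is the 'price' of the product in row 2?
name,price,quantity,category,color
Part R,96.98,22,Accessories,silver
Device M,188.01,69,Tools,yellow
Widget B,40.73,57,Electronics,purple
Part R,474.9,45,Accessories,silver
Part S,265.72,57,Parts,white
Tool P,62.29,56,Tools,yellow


Query: Row 2 ('Device M'), column 'price'
Value: 188.01

188.01


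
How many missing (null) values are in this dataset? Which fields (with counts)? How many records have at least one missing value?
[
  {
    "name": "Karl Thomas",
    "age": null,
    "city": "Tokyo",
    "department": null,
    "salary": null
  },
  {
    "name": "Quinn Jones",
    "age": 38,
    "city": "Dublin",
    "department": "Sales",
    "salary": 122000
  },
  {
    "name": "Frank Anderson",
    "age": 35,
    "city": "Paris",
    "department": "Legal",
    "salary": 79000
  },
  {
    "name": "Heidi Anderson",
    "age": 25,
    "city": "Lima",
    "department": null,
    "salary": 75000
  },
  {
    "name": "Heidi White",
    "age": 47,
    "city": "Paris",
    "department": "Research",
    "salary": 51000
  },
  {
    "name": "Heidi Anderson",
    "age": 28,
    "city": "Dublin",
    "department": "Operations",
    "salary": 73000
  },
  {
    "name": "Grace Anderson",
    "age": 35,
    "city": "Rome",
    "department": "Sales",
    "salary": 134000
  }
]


Checking for missing (null) values in 7 records:

  Karl Thomas: age, department, salary
  Quinn Jones: complete
  Frank Anderson: complete
  Heidi Anderson: department
  Heidi White: complete
  Heidi Anderson: complete
  Grace Anderson: complete

Per field:
  name: 0 missing
  age: 1 missing
  city: 0 missing
  department: 2 missing
  salary: 1 missing

Total missing values: 4
Records with any missing: 2

4 missing values (age: 1, department: 2, salary: 1); 2 incomplete records


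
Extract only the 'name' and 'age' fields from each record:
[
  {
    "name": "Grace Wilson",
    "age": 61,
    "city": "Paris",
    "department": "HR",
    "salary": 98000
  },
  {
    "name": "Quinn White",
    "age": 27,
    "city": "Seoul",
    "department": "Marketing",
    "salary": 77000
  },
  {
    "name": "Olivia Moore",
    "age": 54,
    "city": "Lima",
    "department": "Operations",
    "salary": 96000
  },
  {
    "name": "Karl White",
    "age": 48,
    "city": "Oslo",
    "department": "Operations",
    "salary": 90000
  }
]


Original: 4 records with fields: name, age, city, department, salary
Keep: ['name', 'age']
Drop: ['city', 'department', 'salary']
Result: 4 records, 2 fields each

[
  {
    "name": "Grace Wilson",
    "age": 61
  },
  {
    "name": "Quinn White",
    "age": 27
  },
  {
    "name": "Olivia Moore",
    "age": 54
  },
  {
    "name": "Karl White",
    "age": 48
  }
]


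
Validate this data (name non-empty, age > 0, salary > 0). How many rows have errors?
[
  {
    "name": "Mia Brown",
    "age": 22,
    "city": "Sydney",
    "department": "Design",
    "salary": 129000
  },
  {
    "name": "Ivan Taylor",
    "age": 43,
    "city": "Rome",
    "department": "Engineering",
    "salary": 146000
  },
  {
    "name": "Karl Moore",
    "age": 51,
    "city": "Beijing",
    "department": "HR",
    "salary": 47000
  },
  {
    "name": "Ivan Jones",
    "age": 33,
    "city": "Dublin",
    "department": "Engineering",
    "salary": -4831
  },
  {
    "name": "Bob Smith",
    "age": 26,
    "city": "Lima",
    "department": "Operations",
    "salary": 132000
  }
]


Validating 5 records:
Rules: name non-empty, age > 0, salary > 0

  Row 1 (Mia Brown): OK
  Row 2 (Ivan Taylor): OK
  Row 3 (Karl Moore): OK
  Row 4 (Ivan Jones): negative salary: -4831
  Row 5 (Bob Smith): OK

Total errors: 1

1 errors


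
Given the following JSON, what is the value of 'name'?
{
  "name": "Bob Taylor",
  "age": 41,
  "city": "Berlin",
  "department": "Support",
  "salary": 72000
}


Looking up field 'name'
Value: Bob Taylor

Bob Taylor


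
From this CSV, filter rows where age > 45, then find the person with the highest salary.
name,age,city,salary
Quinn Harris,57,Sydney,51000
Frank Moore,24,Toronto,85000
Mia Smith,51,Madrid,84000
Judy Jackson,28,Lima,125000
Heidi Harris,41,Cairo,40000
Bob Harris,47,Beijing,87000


Filter: age > 45
Sort by: salary (descending)

Filtered records (3):
  Bob Harris, age 47, salary $87000
  Mia Smith, age 51, salary $84000
  Quinn Harris, age 57, salary $51000

Highest salary: Bob Harris ($87000)

Bob Harris


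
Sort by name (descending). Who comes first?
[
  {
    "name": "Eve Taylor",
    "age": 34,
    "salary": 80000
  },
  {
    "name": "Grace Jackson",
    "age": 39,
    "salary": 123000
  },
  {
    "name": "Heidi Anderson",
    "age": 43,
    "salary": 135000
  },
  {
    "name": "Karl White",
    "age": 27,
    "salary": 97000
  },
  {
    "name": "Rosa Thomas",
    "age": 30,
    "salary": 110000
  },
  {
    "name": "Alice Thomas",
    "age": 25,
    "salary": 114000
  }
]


Sort by: name (descending)

Sorted order:
  1. Rosa Thomas (name = Rosa Thomas)
  2. Karl White (name = Karl White)
  3. Heidi Anderson (name = Heidi Anderson)
  4. Grace Jackson (name = Grace Jackson)
  5. Eve Taylor (name = Eve Taylor)
  6. Alice Thomas (name = Alice Thomas)

First: Rosa Thomas

Rosa Thomas
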